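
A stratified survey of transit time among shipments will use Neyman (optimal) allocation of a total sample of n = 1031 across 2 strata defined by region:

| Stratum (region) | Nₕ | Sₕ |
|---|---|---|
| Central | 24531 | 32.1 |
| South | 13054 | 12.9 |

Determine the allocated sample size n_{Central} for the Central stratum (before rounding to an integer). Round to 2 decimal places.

Neyman allocation: nₕ = n·NₕSₕ / Σⱼ NⱼSⱼ.
Σ NⱼSⱼ = 24531·32.1 + 13054·12.9 = 955841.7.
n_{Central} = 1031·24531·32.1 / 955841.7 = 849.36.

849.36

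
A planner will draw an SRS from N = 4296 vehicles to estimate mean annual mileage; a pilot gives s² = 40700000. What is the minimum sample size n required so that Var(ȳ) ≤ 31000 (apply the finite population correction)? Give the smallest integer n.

Without fpc, n₀ = s²/D = 40700000/31000 = 1312.9032.
With fpc, (1 − n/N)·s²/n ≤ D requires n ≥ n₀/(1 + n₀/N) = 1312.9032/(1 + 1312.9032/4296) = 1005.5856.
Rounding up, n = 1006.

1006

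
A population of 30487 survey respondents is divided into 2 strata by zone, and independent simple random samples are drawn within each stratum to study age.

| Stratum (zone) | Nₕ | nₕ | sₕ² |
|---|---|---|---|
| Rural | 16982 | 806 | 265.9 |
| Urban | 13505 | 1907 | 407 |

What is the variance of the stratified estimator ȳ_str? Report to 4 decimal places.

0.1335

Var(ȳ_str) = Σₕ Wₕ²(1 − fₕ)sₕ²/nₕ with Wₕ = Nₕ/N, N = 30487.
Rural: Wₕ = 0.55702431; term = 0.55702431²·(1 − 0.04746202)·265.9/806 = 0.097502082.
Urban: Wₕ = 0.44297569; term = 0.44297569²·(1 − 0.14120696)·407/1907 = 0.035965991.
Sum = 0.13346807.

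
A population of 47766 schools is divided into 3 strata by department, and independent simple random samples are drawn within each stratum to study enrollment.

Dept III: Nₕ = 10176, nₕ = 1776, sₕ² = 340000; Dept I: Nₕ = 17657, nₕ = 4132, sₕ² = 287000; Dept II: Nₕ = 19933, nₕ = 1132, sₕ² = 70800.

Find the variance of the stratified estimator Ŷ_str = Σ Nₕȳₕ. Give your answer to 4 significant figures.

Var(Ŷ_str) = Σₕ Nₕ²(1 − fₕ)sₕ²/nₕ.
Dept III: 10176²·(1 − 1776/10176)·340000/1776 = 1.6364108 × 10^10.
Dept I: 17657²·(1 − 4132/17657)·287000/4132 = 1.6587303 × 10^10.
Dept II: 19933²·(1 − 1132/19933)·70800/1132 = 2.3439074 × 10^10.
Sum = 5.6390485 × 10^10.

5.639 × 10^10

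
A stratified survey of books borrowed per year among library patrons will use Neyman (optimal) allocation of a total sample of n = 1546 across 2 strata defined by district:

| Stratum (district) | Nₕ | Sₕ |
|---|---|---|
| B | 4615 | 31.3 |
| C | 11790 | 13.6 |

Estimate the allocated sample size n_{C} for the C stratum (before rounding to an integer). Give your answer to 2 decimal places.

813.31

Neyman allocation: nₕ = n·NₕSₕ / Σⱼ NⱼSⱼ.
Σ NⱼSⱼ = 4615·31.3 + 11790·13.6 = 304793.5.
n_{C} = 1546·11790·13.6 / 304793.5 = 813.31.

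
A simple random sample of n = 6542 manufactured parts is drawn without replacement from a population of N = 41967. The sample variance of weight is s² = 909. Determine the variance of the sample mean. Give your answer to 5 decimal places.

0.11729

Under SRS without replacement, Var(ȳ) = (1 − f)·s²/n with f = n/N = 6542/41967 = 0.15588439.
Var(ȳ) = (1 − 0.15588439)·909/6542 = 0.84411561·0.13894833 = 0.11728846.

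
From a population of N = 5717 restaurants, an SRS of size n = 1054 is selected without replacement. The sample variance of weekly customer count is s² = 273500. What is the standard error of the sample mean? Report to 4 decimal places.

14.5481

Under SRS without replacement, Var(ȳ) = (1 − f)·s²/n with f = n/N = 1054/5717 = 0.18436243.
Var(ȳ) = (1 − 0.18436243)·273500/1054 = 0.81563757·259.48767 = 211.64789.
SE(ȳ) = √(211.64789) = 14.5481.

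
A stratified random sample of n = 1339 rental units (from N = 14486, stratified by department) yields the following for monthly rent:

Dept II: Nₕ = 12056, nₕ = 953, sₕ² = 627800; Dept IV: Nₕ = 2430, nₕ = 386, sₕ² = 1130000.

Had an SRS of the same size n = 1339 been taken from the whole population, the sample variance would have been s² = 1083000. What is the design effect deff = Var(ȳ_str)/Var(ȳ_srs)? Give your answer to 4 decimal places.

0.6669

Var(ȳ_str) = Σ Wₕ²(1−fₕ)sₕ²/nₕ with Wₕ = Nₕ/14486:
  Dept II: (12056/14486)²·(1−953/12056)·627800/953 = 420.21836
  Dept IV: (2430/14486)²·(1−386/2430)·1130000/386 = 69.29172
  → Var(ȳ_str) = 489.51008.
Var(ȳ_srs) = (1 − 1339/14486)·1083000/1339 = 734.05071.
deff = 489.51008 / 734.05071 = 0.6669.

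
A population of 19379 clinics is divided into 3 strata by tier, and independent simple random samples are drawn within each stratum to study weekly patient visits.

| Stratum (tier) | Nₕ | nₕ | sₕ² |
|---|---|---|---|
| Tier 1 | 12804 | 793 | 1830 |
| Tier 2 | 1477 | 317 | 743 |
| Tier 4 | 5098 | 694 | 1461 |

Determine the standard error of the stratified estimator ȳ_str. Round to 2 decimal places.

Var(ȳ_str) = Σₕ Wₕ²(1 − fₕ)sₕ²/nₕ with Wₕ = Nₕ/N, N = 19379.
Tier 1: Wₕ = 0.66071521; term = 0.66071521²·(1 − 0.06193377)·1830/793 = 0.94501784.
Tier 2: Wₕ = 0.07621652; term = 0.07621652²·(1 − 0.21462424)·743/317 = 0.010693141.
Tier 4: Wₕ = 0.26306827; term = 0.26306827²·(1 − 0.13613182)·1461/694 = 0.12585636.
Sum = 1.0815673.
SE = √(1.0815673) = 1.04.

1.04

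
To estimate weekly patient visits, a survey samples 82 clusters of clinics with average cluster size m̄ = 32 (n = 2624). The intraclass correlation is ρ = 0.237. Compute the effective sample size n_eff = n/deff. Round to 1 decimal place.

deff = 1 + (32 − 1)·0.237 = 1 + 7.347 = 8.347.
n_eff = 2624 / 8.347 = 314.4.

314.4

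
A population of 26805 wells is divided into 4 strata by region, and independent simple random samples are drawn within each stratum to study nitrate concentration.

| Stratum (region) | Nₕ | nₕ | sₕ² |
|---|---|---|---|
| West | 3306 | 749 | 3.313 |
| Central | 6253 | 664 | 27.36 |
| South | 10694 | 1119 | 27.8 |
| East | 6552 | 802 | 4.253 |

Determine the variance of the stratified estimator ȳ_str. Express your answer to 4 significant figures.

0.005875

Var(ȳ_str) = Σₕ Wₕ²(1 − fₕ)sₕ²/nₕ with Wₕ = Nₕ/N, N = 26805.
West: Wₕ = 0.12333520; term = 0.12333520²·(1 − 0.22655777)·3.313/749 = 5.2040513 × 10^-5.
Central: Wₕ = 0.23327737; term = 0.23327737²·(1 − 0.10618903)·27.36/664 = 0.0020041902.
South: Wₕ = 0.39895542; term = 0.39895542²·(1 − 0.10463811)·27.8/1119 = 0.0035404792.
East: Wₕ = 0.24443201; term = 0.24443201²·(1 − 0.12240537)·4.253/802 = 2.7805527 × 10^-4.
Sum = 0.0058747652.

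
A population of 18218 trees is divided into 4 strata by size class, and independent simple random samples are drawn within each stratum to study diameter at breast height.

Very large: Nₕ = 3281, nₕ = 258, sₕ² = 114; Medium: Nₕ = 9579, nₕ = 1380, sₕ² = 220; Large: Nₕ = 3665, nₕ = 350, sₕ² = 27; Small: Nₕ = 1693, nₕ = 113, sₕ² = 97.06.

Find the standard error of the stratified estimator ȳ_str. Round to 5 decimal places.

0.24632

Var(ȳ_str) = Σₕ Wₕ²(1 − fₕ)sₕ²/nₕ with Wₕ = Nₕ/N, N = 18218.
Very large: Wₕ = 0.18009661; term = 0.18009661²·(1 − 0.07863456)·114/258 = 0.013204687.
Medium: Wₕ = 0.52579866; term = 0.52579866²·(1 − 0.14406514)·220/1380 = 0.03772448.
Large: Wₕ = 0.20117466; term = 0.20117466²·(1 − 0.09549795)·27/350 = 0.0028239164.
Small: Wₕ = 0.09293007; term = 0.09293007²·(1 − 0.06674542)·97.06/113 = 0.0069226838.
Sum = 0.060675767.
SE = √(0.060675767) = 0.24632.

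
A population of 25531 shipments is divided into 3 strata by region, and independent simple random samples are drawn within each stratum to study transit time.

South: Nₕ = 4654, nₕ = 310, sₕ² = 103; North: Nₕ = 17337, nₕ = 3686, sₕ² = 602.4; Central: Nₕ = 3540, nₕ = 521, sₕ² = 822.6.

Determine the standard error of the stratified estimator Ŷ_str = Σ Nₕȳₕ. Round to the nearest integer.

Var(Ŷ_str) = Σₕ Nₕ²(1 − fₕ)sₕ²/nₕ.
South: 4654²·(1 − 310/4654)·103/310 = 6.7172533 × 10^6.
North: 17337²·(1 − 3686/17337)·602.4/3686 = 3.867836 × 10^7.
Central: 3540²·(1 − 521/3540)·822.6/521 = 1.6873973 × 10^7.
Sum = 6.2269586 × 10^7.
SE = √(6.2269586 × 10^7) = 7891.

7891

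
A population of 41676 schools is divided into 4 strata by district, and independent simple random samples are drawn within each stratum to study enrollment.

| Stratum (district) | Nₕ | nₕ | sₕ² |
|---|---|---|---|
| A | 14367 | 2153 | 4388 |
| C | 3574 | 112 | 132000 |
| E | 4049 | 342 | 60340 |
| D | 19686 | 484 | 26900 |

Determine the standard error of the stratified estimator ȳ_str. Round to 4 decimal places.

4.7141

Var(ȳ_str) = Σₕ Wₕ²(1 − fₕ)sₕ²/nₕ with Wₕ = Nₕ/N, N = 41676.
A: Wₕ = 0.34473078; term = 0.34473078²·(1 − 0.14985731)·4388/2153 = 0.20590862.
C: Wₕ = 0.08575679; term = 0.08575679²·(1 − 0.03133744)·132000/112 = 8.3958653.
E: Wₕ = 0.09715424; term = 0.09715424²·(1 − 0.08446530)·60340/342 = 1.5246758.
D: Wₕ = 0.47235819; term = 0.47235819²·(1 − 0.02458600)·26900/484 = 12.095917.
Sum = 22.222367.
SE = √(22.222367) = 4.7141.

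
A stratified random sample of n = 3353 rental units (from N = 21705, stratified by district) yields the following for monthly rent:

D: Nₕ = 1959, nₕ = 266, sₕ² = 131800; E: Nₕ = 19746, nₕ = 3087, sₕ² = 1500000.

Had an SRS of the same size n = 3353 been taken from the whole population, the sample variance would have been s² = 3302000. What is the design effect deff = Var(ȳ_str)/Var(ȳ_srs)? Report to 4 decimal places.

0.4117

Var(ȳ_str) = Σ Wₕ²(1−fₕ)sₕ²/nₕ with Wₕ = Nₕ/21705:
  D: (1959/21705)²·(1−266/1959)·131800/266 = 3.4882338
  E: (19746/21705)²·(1−3087/19746)·1500000/3087 = 339.28379
  → Var(ȳ_str) = 342.77202.
Var(ȳ_srs) = (1 − 3353/21705)·3302000/3353 = 832.6589.
deff = 342.77202 / 832.6589 = 0.4117.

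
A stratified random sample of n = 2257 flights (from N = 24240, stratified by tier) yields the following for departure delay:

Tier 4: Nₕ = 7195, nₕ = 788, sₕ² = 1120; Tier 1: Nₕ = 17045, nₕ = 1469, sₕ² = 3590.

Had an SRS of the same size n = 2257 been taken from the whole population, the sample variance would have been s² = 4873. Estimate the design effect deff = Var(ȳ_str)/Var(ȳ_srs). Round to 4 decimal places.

Var(ȳ_str) = Σ Wₕ²(1−fₕ)sₕ²/nₕ with Wₕ = Nₕ/24240:
  Tier 4: (7195/24240)²·(1−788/7195)·1120/788 = 0.11150956
  Tier 1: (17045/24240)²·(1−1469/17045)·3590/1469 = 1.1042321
  → Var(ȳ_str) = 1.2157417.
Var(ȳ_srs) = (1 − 2257/24240)·4873/2257 = 1.9580293.
deff = 1.2157417 / 1.9580293 = 0.6209.

0.6209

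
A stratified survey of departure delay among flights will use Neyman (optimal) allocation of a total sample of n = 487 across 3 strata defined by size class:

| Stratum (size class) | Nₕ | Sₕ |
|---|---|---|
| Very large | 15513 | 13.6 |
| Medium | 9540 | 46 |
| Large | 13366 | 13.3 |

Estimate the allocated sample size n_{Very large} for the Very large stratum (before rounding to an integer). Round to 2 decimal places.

Neyman allocation: nₕ = n·NₕSₕ / Σⱼ NⱼSⱼ.
Σ NⱼSⱼ = 15513·13.6 + 9540·46 + 13366·13.3 = 827584.6.
n_{Very large} = 487·15513·13.6 / 827584.6 = 124.15.

124.15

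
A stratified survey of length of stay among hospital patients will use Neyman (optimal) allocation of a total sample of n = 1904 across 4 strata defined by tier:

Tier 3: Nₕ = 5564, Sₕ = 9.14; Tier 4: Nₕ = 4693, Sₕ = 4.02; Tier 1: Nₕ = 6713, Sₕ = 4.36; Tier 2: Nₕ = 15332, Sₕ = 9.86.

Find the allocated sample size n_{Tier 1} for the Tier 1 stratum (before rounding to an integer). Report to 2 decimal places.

Neyman allocation: nₕ = n·NₕSₕ / Σⱼ NⱼSⱼ.
Σ NⱼSⱼ = 5564·9.14 + 4693·4.02 + 6713·4.36 + 15332·9.86 = 250163.02.
n_{Tier 1} = 1904·6713·4.36 / 250163.02 = 222.77.

222.77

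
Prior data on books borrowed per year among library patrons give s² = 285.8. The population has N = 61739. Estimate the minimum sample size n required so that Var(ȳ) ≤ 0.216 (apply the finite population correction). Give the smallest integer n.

Without fpc, n₀ = s²/D = 285.8/0.216 = 1323.1481.
With fpc, (1 − n/N)·s²/n ≤ D requires n ≥ n₀/(1 + n₀/N) = 1323.1481/(1 + 1323.1481/61739) = 1295.3863.
Rounding up, n = 1296.

1296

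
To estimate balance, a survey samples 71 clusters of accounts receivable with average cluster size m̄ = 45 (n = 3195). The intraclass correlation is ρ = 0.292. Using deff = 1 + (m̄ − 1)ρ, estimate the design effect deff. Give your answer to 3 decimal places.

deff = 1 + (45 − 1)·0.292 = 1 + 12.848 = 13.848.

13.848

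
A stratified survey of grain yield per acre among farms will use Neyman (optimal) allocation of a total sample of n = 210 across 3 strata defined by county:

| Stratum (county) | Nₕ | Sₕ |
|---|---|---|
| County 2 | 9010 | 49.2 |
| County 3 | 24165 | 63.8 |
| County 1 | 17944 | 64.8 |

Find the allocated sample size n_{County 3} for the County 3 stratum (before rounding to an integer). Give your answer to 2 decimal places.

Neyman allocation: nₕ = n·NₕSₕ / Σⱼ NⱼSⱼ.
Σ NⱼSⱼ = 9010·49.2 + 24165·63.8 + 17944·64.8 = 3.1477902 × 10^6.
n_{County 3} = 210·24165·63.8 / (3.1477902 × 10^6) = 102.85.

102.85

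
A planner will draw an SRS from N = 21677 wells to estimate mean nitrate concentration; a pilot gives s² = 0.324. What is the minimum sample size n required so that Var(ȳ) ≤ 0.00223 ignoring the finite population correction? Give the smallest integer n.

Without fpc, n₀ = s²/D = 0.324/0.00223 = 145.2915.
Rounding up, n = 146.

146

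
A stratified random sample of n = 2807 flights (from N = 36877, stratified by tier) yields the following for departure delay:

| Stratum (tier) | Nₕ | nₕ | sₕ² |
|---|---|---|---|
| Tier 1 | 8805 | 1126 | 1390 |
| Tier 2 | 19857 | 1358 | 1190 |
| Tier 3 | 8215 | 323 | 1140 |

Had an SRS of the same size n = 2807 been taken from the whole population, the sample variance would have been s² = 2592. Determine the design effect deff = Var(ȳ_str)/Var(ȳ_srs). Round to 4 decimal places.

Var(ȳ_str) = Σ Wₕ²(1−fₕ)sₕ²/nₕ with Wₕ = Nₕ/36877:
  Tier 1: (8805/36877)²·(1−1126/8805)·1390/1126 = 0.061376097
  Tier 2: (19857/36877)²·(1−1358/19857)·1190/1358 = 0.23669981
  Tier 3: (8215/36877)²·(1−323/8215)·1140/323 = 0.16826191
  → Var(ȳ_str) = 0.46633782.
Var(ȳ_srs) = (1 − 2807/36877)·2592/2807 = 0.85311806.
deff = 0.46633782 / 0.85311806 = 0.5466.

0.5466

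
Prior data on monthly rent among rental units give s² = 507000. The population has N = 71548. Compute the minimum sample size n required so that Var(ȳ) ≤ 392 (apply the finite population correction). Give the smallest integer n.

1271

Without fpc, n₀ = s²/D = 507000/392 = 1293.3673.
With fpc, (1 − n/N)·s²/n ≤ D requires n ≥ n₀/(1 + n₀/N) = 1293.3673/(1 + 1293.3673/71548) = 1270.4023.
Rounding up, n = 1271.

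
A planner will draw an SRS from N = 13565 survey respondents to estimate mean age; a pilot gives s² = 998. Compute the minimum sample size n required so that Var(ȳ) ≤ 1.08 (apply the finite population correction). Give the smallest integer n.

Without fpc, n₀ = s²/D = 998/1.08 = 924.0741.
With fpc, (1 − n/N)·s²/n ≤ D requires n ≥ n₀/(1 + n₀/N) = 924.0741/(1 + 924.0741/13565) = 865.1391.
Rounding up, n = 866.

866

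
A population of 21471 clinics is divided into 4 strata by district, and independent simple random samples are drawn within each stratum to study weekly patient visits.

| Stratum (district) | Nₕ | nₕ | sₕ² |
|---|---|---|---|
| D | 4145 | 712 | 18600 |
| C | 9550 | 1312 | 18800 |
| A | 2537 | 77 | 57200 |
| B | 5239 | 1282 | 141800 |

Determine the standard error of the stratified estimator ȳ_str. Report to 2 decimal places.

Var(ȳ_str) = Σₕ Wₕ²(1 − fₕ)sₕ²/nₕ with Wₕ = Nₕ/N, N = 21471.
D: Wₕ = 0.19305109; term = 0.19305109²·(1 − 0.17177322)·18600/712 = 0.80635586.
C: Wₕ = 0.44478599; term = 0.44478599²·(1 − 0.13738220)·18800/1312 = 2.4453703.
A: Wₕ = 0.11815938; term = 0.11815938²·(1 − 0.03035081)·57200/77 = 10.056719.
B: Wₕ = 0.24400354; term = 0.24400354²·(1 − 0.24470319)·141800/1282 = 4.9739122.
Sum = 18.282357.
SE = √(18.282357) = 4.28.

4.28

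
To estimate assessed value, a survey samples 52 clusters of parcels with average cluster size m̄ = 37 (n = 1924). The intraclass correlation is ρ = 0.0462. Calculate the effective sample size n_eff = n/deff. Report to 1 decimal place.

deff = 1 + (37 − 1)·0.0462 = 1 + 1.6632 = 2.6632.
n_eff = 1924 / 2.6632 = 722.4.

722.4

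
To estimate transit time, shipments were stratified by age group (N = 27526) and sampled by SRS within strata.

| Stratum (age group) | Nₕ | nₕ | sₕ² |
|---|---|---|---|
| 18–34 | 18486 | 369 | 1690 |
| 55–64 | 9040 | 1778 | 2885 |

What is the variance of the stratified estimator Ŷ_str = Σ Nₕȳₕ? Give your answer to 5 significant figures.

Var(Ŷ_str) = Σₕ Nₕ²(1 − fₕ)sₕ²/nₕ.
18–34: 18486²·(1 − 369/18486)·1690/369 = 1.5338736 × 10^9.
55–64: 9040²·(1 − 1778/9040)·2885/1778 = 1.0652186 × 10^8.
Sum = 1.6403955 × 10^9.

1.6404 × 10^9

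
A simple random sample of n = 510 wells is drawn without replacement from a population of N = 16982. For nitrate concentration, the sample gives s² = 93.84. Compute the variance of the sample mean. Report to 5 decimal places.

0.17847

Under SRS without replacement, Var(ȳ) = (1 − f)·s²/n with f = n/N = 510/16982 = 0.03003180.
Var(ȳ) = (1 − 0.03003180)·93.84/510 = 0.96996820·0.184 = 0.17847415.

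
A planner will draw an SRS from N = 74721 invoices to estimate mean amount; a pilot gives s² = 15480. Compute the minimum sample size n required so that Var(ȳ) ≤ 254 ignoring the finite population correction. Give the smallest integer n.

Without fpc, n₀ = s²/D = 15480/254 = 60.9449.
Rounding up, n = 61.

61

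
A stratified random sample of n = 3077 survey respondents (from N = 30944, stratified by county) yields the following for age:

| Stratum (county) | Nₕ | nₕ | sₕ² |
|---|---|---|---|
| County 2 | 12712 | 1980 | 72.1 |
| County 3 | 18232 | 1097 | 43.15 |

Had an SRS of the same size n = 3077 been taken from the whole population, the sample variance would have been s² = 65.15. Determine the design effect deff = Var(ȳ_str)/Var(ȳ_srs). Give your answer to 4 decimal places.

Var(ȳ_str) = Σ Wₕ²(1−fₕ)sₕ²/nₕ with Wₕ = Nₕ/30944:
  County 2: (12712/30944)²·(1−1980/12712)·72.1/1980 = 0.0051881404
  County 3: (18232/30944)²·(1−1097/18232)·43.15/1097 = 0.01283334
  → Var(ȳ_str) = 0.01802148.
Var(ȳ_srs) = (1 − 3077/30944)·65.15/3077 = 0.019067804.
deff = 0.01802148 / 0.019067804 = 0.9451.

0.9451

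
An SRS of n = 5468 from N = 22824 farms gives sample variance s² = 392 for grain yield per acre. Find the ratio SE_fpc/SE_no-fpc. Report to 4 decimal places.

0.8720

f = n/N = 5468/22824 = 0.23957238.
SE_no-fpc = √(s²/n) = 0.26774957; SE_fpc = √((1−f)s²/n) = 0.23348432.
Ratio = √(1−f) = 0.87202501.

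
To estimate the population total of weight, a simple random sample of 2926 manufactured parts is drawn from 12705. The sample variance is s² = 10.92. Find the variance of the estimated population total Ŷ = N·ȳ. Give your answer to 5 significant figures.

Var(Ŷ) = N²·Var(ȳ) = N²·(1 − n/N)·s²/n.
f = 2926/12705 = 0.23030303; Var(ȳ) = 0.76969697·10.92/2926 = 0.0028725533.
Var(Ŷ) = 12705² · 0.0028725533 = 463679.01.

463680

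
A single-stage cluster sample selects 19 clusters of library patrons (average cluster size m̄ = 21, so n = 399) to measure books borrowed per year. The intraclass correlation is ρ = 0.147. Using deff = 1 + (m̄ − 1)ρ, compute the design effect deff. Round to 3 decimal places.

deff = 1 + (21 − 1)·0.147 = 1 + 2.94 = 3.94.

3.940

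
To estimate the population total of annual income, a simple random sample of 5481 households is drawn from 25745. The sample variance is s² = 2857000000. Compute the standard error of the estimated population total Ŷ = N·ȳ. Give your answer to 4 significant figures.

Var(Ŷ) = N²·Var(ȳ) = N²·(1 − n/N)·s²/n.
f = 5481/25745 = 0.21289571; Var(ȳ) = 0.78710429·2857000000/5481 = 410282.24.
Var(Ŷ) = 25745² · 410282.24 = 2.7193713 × 10^14.
SE(Ŷ) = √(2.7193713 × 10^14) = 1.649 × 10^7.

1.649 × 10^7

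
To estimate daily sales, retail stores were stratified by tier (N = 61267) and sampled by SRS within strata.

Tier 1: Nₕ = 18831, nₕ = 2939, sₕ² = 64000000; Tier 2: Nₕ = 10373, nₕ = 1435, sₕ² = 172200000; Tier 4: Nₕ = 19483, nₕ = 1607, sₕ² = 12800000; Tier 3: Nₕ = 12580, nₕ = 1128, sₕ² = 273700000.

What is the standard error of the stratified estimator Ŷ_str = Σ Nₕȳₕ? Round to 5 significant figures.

Var(Ŷ_str) = Σₕ Nₕ²(1 − fₕ)sₕ²/nₕ.
Tier 1: 18831²·(1 − 2939/18831)·64000000/2939 = 6.516769 × 10^12.
Tier 2: 10373²·(1 − 1435/10373)·172200000/1435 = 1.1125665 × 10^13.
Tier 4: 19483²·(1 − 1607/19483)·12800000/1607 = 2.7740882 × 10^12.
Tier 3: 12580²·(1 − 1128/12580)·273700000/1128 = 3.4956479 × 10^13.
Sum = 5.5373001 × 10^13.
SE = √(5.5373001 × 10^13) = 7.4413 × 10^6.

7.4413 × 10^6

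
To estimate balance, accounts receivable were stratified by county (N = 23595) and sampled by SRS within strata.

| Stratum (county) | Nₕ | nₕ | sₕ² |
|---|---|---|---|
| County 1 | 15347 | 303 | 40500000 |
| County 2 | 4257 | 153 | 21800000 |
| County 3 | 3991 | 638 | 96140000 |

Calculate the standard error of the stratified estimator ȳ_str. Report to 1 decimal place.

Var(ȳ_str) = Σₕ Wₕ²(1 − fₕ)sₕ²/nₕ with Wₕ = Nₕ/N, N = 23595.
County 1: Wₕ = 0.65043441; term = 0.65043441²·(1 − 0.01974327)·40500000/303 = 55431.834.
County 2: Wₕ = 0.18041958; term = 0.18041958²·(1 − 0.03594080)·21800000/153 = 4471.3236.
County 3: Wₕ = 0.16914601; term = 0.16914601²·(1 − 0.15985968)·96140000/638 = 3622.086.
Sum = 63525.244.
SE = √(63525.244) = 252.0.

252.0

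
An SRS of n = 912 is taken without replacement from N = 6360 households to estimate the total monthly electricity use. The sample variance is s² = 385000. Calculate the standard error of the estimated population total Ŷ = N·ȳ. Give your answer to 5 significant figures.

Var(Ŷ) = N²·Var(ȳ) = N²·(1 − n/N)·s²/n.
f = 912/6360 = 0.14339623; Var(ȳ) = 0.85660377·385000/912 = 361.61453.
Var(Ŷ) = 6360² · 361.61453 = 1.4627163 × 10^10.
SE(Ŷ) = √(1.4627163 × 10^10) = 120940.

120940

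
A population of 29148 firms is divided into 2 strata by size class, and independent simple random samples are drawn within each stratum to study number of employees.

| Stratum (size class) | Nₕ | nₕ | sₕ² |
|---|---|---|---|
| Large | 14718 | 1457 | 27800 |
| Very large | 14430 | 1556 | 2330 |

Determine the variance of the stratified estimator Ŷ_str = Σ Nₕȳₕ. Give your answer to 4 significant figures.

4.002 × 10^9

Var(Ŷ_str) = Σₕ Nₕ²(1 − fₕ)sₕ²/nₕ.
Large: 14718²·(1 − 1457/14718)·27800/1457 = 3.7240055 × 10^9.
Very large: 14430²·(1 − 1556/14430)·2330/1556 = 2.7818017 × 10^8.
Sum = 4.0021857 × 10^9.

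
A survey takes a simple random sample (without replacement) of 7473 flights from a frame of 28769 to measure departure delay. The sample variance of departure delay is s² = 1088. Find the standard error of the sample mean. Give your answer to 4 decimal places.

Under SRS without replacement, Var(ȳ) = (1 − f)·s²/n with f = n/N = 7473/28769 = 0.25975877.
Var(ȳ) = (1 − 0.25975877)·1088/7473 = 0.74024123·0.14559079 = 0.10777231.
SE(ȳ) = √(0.10777231) = 0.3283.

0.3283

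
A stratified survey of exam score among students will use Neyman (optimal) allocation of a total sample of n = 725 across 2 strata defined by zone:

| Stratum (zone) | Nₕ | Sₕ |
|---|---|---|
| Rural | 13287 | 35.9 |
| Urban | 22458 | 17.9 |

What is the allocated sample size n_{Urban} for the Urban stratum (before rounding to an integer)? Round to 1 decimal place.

331.6

Neyman allocation: nₕ = n·NₕSₕ / Σⱼ NⱼSⱼ.
Σ NⱼSⱼ = 13287·35.9 + 22458·17.9 = 879001.5.
n_{Urban} = 725·22458·17.9 / 879001.5 = 331.6.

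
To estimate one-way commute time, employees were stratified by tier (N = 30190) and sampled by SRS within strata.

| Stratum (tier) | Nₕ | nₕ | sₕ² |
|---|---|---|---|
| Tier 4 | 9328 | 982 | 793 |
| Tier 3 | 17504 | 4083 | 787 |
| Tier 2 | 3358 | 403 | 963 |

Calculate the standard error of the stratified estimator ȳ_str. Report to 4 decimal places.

0.3804

Var(ȳ_str) = Σₕ Wₕ²(1 − fₕ)sₕ²/nₕ with Wₕ = Nₕ/N, N = 30190.
Tier 4: Wₕ = 0.30897648; term = 0.30897648²·(1 − 0.10527444)·793/982 = 0.068976697.
Tier 3: Wₕ = 0.57979463; term = 0.57979463²·(1 − 0.23326097)·787/4083 = 0.049681112.
Tier 2: Wₕ = 0.11122888; term = 0.11122888²·(1 − 0.12001191)·963/403 = 0.026015561.
Sum = 0.14467337.
SE = √(0.14467337) = 0.3804.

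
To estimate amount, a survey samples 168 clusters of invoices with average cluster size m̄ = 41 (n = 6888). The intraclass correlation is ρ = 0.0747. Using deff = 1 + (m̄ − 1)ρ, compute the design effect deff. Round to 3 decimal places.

deff = 1 + (41 − 1)·0.0747 = 1 + 2.988 = 3.988.

3.988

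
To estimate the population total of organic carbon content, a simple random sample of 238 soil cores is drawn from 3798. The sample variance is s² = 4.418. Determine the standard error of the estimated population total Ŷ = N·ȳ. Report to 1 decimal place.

Var(Ŷ) = N²·Var(ȳ) = N²·(1 − n/N)·s²/n.
f = 238/3798 = 0.06266456; Var(ȳ) = 0.93733544·4.418/238 = 0.017399781.
Var(Ŷ) = 3798² · 0.017399781 = 250988.43.
SE(Ŷ) = √(250988.43) = 501.0.

501.0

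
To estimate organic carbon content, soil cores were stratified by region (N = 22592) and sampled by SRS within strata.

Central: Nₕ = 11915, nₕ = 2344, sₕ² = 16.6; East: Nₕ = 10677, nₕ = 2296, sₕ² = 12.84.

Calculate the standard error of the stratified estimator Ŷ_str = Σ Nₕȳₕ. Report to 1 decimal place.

1143.7

Var(Ŷ_str) = Σₕ Nₕ²(1 − fₕ)sₕ²/nₕ.
Central: 11915²·(1 − 2344/11915)·16.6/2344 = 807610.29.
East: 10677²·(1 − 2296/10677)·12.84/2296 = 500424.11.
Sum = 1.3080344 × 10^6.
SE = √(1.3080344 × 10^6) = 1143.7.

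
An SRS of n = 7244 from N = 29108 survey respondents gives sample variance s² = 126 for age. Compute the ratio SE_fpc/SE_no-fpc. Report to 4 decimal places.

f = n/N = 7244/29108 = 0.24886629.
SE_no-fpc = √(s²/n) = 0.1318852; SE_fpc = √((1−f)s²/n) = 0.11430222.
Ratio = √(1−f) = 0.86667970.

0.8667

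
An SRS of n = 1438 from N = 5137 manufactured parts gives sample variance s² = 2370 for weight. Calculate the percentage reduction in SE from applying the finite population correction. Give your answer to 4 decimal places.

15.1431

f = n/N = 1438/5137 = 0.27992992.
SE_no-fpc = √(s²/n) = 1.2837922; SE_fpc = √((1−f)s²/n) = 1.0893868.
Ratio = √(1−f) = 0.84856943. Reduction = 100·(1 − 0.84856943) = 15.1431%.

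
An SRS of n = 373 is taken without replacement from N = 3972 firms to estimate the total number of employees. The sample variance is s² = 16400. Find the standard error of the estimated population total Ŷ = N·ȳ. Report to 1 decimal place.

Var(Ŷ) = N²·Var(ȳ) = N²·(1 − n/N)·s²/n.
f = 373/3972 = 0.09390735; Var(ȳ) = 0.90609265·16400/373 = 39.838926.
Var(Ŷ) = 3972² · 39.838926 = 6.2853013 × 10^8.
SE(Ŷ) = √(6.2853013 × 10^8) = 25070.5.

25070.5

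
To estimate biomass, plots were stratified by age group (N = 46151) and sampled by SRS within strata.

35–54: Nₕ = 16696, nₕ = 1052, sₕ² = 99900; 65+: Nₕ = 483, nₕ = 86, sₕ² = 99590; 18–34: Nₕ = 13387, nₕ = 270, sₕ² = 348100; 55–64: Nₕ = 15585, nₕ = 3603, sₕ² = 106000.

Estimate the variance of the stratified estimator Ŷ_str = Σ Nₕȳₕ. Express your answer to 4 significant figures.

2.569 × 10^11

Var(Ŷ_str) = Σₕ Nₕ²(1 − fₕ)sₕ²/nₕ.
35–54: 16696²·(1 − 1052/16696)·99900/1052 = 2.480333 × 10^10.
65+: 483²·(1 − 86/483)·99590/86 = 2.2205212 × 10^8.
18–34: 13387²·(1 − 270/13387)·348100/270 = 2.2639042 × 10^11.
55–64: 15585²·(1 − 3603/15585)·106000/3603 = 5.4938617 × 10^9.
Sum = 2.5690966 × 10^11.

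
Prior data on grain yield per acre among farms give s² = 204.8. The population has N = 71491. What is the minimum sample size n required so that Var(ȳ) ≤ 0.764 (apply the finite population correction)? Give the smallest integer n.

268

Without fpc, n₀ = s²/D = 204.8/0.764 = 268.0628.
With fpc, (1 − n/N)·s²/n ≤ D requires n ≥ n₀/(1 + n₀/N) = 268.0628/(1 + 268.0628/71491) = 267.0614.
Rounding up, n = 268.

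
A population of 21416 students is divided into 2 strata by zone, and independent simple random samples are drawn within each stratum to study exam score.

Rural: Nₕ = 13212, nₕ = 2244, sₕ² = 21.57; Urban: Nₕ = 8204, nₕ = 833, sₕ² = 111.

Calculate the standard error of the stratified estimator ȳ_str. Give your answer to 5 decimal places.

Var(ȳ_str) = Σₕ Wₕ²(1 − fₕ)sₕ²/nₕ with Wₕ = Nₕ/N, N = 21416.
Rural: Wₕ = 0.61692193; term = 0.61692193²·(1 − 0.16984559)·21.57/2244 = 0.0030370125.
Urban: Wₕ = 0.38307807; term = 0.38307807²·(1 − 0.10153584)·111/833 = 0.017569254.
Sum = 0.020606267.
SE = √(0.020606267) = 0.14355.

0.14355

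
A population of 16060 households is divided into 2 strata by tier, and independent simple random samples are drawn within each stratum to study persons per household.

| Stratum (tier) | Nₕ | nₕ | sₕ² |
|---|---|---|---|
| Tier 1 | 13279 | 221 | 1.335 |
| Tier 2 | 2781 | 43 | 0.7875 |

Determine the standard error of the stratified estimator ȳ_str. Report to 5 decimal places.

Var(ȳ_str) = Σₕ Wₕ²(1 − fₕ)sₕ²/nₕ with Wₕ = Nₕ/N, N = 16060.
Tier 1: Wₕ = 0.82683686; term = 0.82683686²·(1 − 0.01664282)·1.335/221 = 0.004061065.
Tier 2: Wₕ = 0.17316314; term = 0.17316314²·(1 − 0.01546206)·0.7875/43 = 5.4066152 × 10^-4.
Sum = 0.0046017265.
SE = √(0.0046017265) = 0.06784.

0.06784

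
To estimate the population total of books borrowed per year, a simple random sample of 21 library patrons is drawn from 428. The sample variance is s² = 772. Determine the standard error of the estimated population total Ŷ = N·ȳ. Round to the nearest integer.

2531

Var(Ŷ) = N²·Var(ȳ) = N²·(1 − n/N)·s²/n.
f = 21/428 = 0.04906542; Var(ȳ) = 0.95093458·772/21 = 34.958166.
Var(Ŷ) = 428² · 34.958166 = 6.4037767 × 10^6.
SE(Ŷ) = √(6.4037767 × 10^6) = 2531.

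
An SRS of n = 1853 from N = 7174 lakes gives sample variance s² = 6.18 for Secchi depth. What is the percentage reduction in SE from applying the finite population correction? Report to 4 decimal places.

f = n/N = 1853/7174 = 0.25829384.
SE_no-fpc = √(s²/n) = 0.057750604; SE_fpc = √((1−f)s²/n) = 0.049736185.
Ratio = √(1−f) = 0.86122364. Reduction = 100·(1 − 0.86122364) = 13.8776%.

13.8776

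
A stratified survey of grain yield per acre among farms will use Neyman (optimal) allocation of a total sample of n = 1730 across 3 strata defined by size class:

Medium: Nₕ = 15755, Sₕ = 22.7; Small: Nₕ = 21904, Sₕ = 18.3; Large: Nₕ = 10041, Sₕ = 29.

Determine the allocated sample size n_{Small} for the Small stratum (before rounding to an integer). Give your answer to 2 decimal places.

Neyman allocation: nₕ = n·NₕSₕ / Σⱼ NⱼSⱼ.
Σ NⱼSⱼ = 15755·22.7 + 21904·18.3 + 10041·29 = 1.0496707 × 10^6.
n_{Small} = 1730·21904·18.3 / (1.0496707 × 10^6) = 660.64.

660.64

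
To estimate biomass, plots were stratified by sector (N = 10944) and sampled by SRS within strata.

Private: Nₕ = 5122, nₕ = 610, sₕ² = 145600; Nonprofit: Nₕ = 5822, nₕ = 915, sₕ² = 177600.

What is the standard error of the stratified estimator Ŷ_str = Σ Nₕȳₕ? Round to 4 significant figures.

105200

Var(Ŷ_str) = Σₕ Nₕ²(1 − fₕ)sₕ²/nₕ.
Private: 5122²·(1 − 610/5122)·145600/610 = 5.5162026 × 10^9.
Nonprofit: 5822²·(1 − 915/5822)·177600/915 = 5.5451095 × 10^9.
Sum = 1.1061312 × 10^10.
SE = √(1.1061312 × 10^10) = 105200.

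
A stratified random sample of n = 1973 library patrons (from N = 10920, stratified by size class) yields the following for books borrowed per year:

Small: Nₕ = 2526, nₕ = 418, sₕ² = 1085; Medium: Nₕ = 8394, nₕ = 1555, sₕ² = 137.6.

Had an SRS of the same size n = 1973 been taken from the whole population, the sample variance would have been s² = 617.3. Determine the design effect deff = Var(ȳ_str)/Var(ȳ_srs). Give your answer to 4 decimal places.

0.6183

Var(ȳ_str) = Σ Wₕ²(1−fₕ)sₕ²/nₕ with Wₕ = Nₕ/10920:
  Small: (2526/10920)²·(1−418/2526)·1085/418 = 0.11590766
  Medium: (8394/10920)²·(1−1555/8394)·137.6/1555 = 0.042599483
  → Var(ȳ_str) = 0.15850714.
Var(ȳ_srs) = (1 − 1973/10920)·617.3/1973 = 0.25634449.
deff = 0.15850714 / 0.25634449 = 0.6183.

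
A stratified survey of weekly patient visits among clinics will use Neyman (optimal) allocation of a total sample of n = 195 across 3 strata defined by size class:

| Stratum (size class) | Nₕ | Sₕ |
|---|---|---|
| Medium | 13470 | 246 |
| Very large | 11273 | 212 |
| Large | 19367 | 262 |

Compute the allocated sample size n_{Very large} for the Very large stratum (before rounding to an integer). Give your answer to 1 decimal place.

43.2

Neyman allocation: nₕ = n·NₕSₕ / Σⱼ NⱼSⱼ.
Σ NⱼSⱼ = 13470·246 + 11273·212 + 19367·262 = 1.077765 × 10^7.
n_{Very large} = 195·11273·212 / (1.077765 × 10^7) = 43.2.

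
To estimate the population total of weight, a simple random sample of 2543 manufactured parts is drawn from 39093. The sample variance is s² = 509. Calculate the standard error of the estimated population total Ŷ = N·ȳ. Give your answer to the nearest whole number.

Var(Ŷ) = N²·Var(ȳ) = N²·(1 − n/N)·s²/n.
f = 2543/39093 = 0.06505001; Var(ȳ) = 0.93494999·509/2543 = 0.18713706.
Var(Ŷ) = 39093² · 0.18713706 = 2.8599458 × 10^8.
SE(Ŷ) = √(2.8599458 × 10^8) = 16911.

16911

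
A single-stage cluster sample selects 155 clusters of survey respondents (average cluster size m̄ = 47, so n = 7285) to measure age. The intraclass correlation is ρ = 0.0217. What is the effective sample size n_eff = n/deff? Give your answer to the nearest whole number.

3646

deff = 1 + (47 − 1)·0.0217 = 1 + 0.9982 = 1.9982.
n_eff = 7285 / 1.9982 = 3646.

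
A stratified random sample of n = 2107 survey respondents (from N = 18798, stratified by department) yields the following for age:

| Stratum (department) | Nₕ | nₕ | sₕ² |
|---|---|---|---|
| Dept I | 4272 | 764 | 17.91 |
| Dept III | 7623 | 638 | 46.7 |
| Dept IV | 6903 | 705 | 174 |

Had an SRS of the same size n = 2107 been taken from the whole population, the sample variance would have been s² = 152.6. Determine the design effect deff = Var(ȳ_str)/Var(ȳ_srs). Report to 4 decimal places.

0.6517

Var(ȳ_str) = Σ Wₕ²(1−fₕ)sₕ²/nₕ with Wₕ = Nₕ/18798:
  Dept I: (4272/18798)²·(1−764/4272)·17.91/764 = 9.9419086 × 10^-4
  Dept III: (7623/18798)²·(1−638/7623)·46.7/638 = 0.011029739
  Dept IV: (6903/18798)²·(1−705/6903)·174/705 = 0.029883144
  → Var(ȳ_str) = 0.041907074.
Var(ȳ_srs) = (1 − 2107/18798)·152.6/2107 = 0.064307364.
deff = 0.041907074 / 0.064307364 = 0.6517.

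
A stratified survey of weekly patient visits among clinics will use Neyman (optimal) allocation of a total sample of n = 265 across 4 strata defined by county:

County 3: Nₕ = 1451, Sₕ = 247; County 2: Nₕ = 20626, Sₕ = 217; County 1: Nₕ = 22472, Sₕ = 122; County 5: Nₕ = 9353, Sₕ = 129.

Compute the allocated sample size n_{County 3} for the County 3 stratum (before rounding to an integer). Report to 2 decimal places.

10.81

Neyman allocation: nₕ = n·NₕSₕ / Σⱼ NⱼSⱼ.
Σ NⱼSⱼ = 1451·247 + 20626·217 + 22472·122 + 9353·129 = 8.78236 × 10^6.
n_{County 3} = 265·1451·247 / (8.78236 × 10^6) = 10.81.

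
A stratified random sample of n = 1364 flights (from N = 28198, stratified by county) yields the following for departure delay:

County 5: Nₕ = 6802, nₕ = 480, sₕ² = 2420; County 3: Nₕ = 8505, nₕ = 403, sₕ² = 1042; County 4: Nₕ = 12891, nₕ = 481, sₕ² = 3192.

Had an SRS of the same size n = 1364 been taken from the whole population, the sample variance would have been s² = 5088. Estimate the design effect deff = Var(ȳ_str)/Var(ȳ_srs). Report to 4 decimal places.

0.5161

Var(ȳ_str) = Σ Wₕ²(1−fₕ)sₕ²/nₕ with Wₕ = Nₕ/28198:
  County 5: (6802/28198)²·(1−480/6802)·2420/480 = 0.27266452
  County 3: (8505/28198)²·(1−403/8505)·1042/403 = 0.22407459
  County 4: (12891/28198)²·(1−481/12891)·3192/481 = 1.3351793
  → Var(ȳ_str) = 1.8319184.
Var(ȳ_srs) = (1 − 1364/28198)·5088/1364 = 3.5497669.
deff = 1.8319184 / 3.5497669 = 0.5161.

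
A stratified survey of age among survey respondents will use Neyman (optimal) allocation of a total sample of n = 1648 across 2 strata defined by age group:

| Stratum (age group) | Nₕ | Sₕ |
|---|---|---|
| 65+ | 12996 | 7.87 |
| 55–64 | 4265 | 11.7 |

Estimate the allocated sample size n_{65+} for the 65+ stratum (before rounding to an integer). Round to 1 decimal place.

1107.6

Neyman allocation: nₕ = n·NₕSₕ / Σⱼ NⱼSⱼ.
Σ NⱼSⱼ = 12996·7.87 + 4265·11.7 = 152179.02.
n_{65+} = 1648·12996·7.87 / 152179.02 = 1107.6.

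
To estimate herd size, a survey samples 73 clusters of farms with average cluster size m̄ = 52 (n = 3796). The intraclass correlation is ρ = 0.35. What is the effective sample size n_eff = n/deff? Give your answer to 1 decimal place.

201.4

deff = 1 + (52 − 1)·0.35 = 1 + 17.85 = 18.85.
n_eff = 3796 / 18.85 = 201.4.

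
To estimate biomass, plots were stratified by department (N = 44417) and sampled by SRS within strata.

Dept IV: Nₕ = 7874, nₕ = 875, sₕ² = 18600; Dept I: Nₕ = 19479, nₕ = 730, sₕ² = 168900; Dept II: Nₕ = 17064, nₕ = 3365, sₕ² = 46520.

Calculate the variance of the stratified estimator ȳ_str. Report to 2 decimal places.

45.06

Var(ȳ_str) = Σₕ Wₕ²(1 − fₕ)sₕ²/nₕ with Wₕ = Nₕ/N, N = 44417.
Dept IV: Wₕ = 0.17727447; term = 0.17727447²·(1 − 0.11112522)·18600/875 = 0.5937968.
Dept I: Wₕ = 0.43854830; term = 0.43854830²·(1 − 0.03747626)·168900/730 = 42.830497.
Dept II: Wₕ = 0.38417723; term = 0.38417723²·(1 − 0.19719878)·46520/3365 = 1.6380453.
Sum = 45.062339.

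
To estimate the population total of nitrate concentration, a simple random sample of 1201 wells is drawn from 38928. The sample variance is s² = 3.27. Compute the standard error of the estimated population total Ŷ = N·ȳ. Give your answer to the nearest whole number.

2000

Var(Ŷ) = N²·Var(ȳ) = N²·(1 − n/N)·s²/n.
f = 1201/38928 = 0.03085183; Var(ȳ) = 0.96914817·3.27/1201 = 0.0026387298.
Var(Ŷ) = 38928² · 0.0026387298 = 3.9987026 × 10^6.
SE(Ŷ) = √(3.9987026 × 10^6) = 2000.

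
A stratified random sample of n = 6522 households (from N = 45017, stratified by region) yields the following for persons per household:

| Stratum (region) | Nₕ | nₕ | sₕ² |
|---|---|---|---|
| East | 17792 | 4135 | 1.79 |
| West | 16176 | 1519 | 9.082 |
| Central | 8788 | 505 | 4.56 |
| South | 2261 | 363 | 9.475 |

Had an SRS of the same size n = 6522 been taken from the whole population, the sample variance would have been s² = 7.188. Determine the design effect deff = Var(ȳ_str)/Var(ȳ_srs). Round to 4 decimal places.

Var(ȳ_str) = Σ Wₕ²(1−fₕ)sₕ²/nₕ with Wₕ = Nₕ/45017:
  East: (17792/45017)²·(1−4135/17792)·1.79/4135 = 5.1904438 × 10^-5
  West: (16176/45017)²·(1−1519/16176)·9.082/1519 = 6.994986 × 10^-4
  Central: (8788/45017)²·(1−505/8788)·4.56/505 = 3.2433818 × 10^-4
  South: (2261/45017)²·(1−363/2261)·9.475/363 = 5.5273411 × 10^-5
  → Var(ȳ_str) = 0.0011310146.
Var(ȳ_srs) = (1 − 6522/45017)·7.188/6522 = 9.424429 × 10^-4.
deff = 0.0011310146 / (9.424429 × 10^-4) = 1.2001.

1.2001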